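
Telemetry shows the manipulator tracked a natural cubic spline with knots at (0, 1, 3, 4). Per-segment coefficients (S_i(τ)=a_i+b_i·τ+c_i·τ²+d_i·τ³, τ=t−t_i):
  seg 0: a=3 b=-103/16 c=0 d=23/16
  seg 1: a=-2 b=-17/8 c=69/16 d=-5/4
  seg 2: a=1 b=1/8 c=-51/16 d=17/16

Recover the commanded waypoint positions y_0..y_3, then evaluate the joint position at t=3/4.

y_0=3 y_1=-2 y_2=1 y_3=-1
S(3/4) = -1251/1024

y_0 = S_0(0) = a_0 = 3
y_1 = S_1(0) = a_1 = -2
y_2 = S_2(0) = a_2 = 1
y_3 = S_2(1) = -1
t_q=3/4 is in segment 0 (τ=3/4); S_0(τ)=-1251/1024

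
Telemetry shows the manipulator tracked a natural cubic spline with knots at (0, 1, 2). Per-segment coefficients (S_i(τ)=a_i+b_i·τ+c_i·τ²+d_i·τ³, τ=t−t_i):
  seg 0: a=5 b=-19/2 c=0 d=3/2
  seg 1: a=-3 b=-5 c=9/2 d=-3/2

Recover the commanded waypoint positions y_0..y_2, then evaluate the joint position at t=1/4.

y_0=5 y_1=-3 y_2=-5
S(1/4) = 339/128

y_0 = S_0(0) = a_0 = 5
y_1 = S_1(0) = a_1 = -3
y_2 = S_1(1) = -5
t_q=1/4 is in segment 0 (τ=1/4); S_0(τ)=339/128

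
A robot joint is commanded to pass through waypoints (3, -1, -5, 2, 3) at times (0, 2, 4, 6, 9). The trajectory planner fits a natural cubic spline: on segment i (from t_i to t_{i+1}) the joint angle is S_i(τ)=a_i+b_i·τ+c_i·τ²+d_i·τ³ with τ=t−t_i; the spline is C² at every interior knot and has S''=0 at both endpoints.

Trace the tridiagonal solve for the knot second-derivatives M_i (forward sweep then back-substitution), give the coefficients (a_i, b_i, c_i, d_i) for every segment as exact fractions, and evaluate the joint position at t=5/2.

Δ: Δ0=-2, Δ1=-2, Δ2=7/2, Δ3=1/3
row 1: diag=8, rhs=0; c'=1/4, d'=0
row 2: denom=8−2·1/4=15/2; d'=(33−2·0)/(15/2)=22/5
row 3: denom=10−2·4/15=142/15; d'=(-19−2·22/5)/(142/15)=-417/142
back: M3=-417/142
back: M2=22/5−4/15·-417/142=368/71
back: M1=0−1/4·368/71=-92/71
M: M0=0, M1=-92/71, M2=368/71, M3=-417/142, M4=0
seg 0: a=3, c=M0/2=0, d=(M1−M0)/(6·2)=-23/213, b=Δ0−h0·(2M0+M1)/6=-334/213
seg 1: a=-1, c=M1/2=-46/71, d=(M2−M1)/(6·2)=115/213, b=Δ1−h1·(2M1+M2)/6=-610/213
seg 2: a=-5, c=M2/2=184/71, d=(M3−M2)/(6·2)=-1153/1704, b=Δ2−h2·(2M2+M3)/6=218/213
seg 3: a=2, c=M3/2=-417/284, d=(M4−M3)/(6·3)=139/852, b=Δ3−h3·(2M3+M4)/6=1393/426
t_q=5/2 → seg 1, τ=1/2; S=-1+-610/213·τ+-46/71·τ²+115/213·τ³=-1435/568

  seg 0: a=3 b=-334/213 c=0 d=-23/213
  seg 1: a=-1 b=-610/213 c=-46/71 d=115/213
  seg 2: a=-5 b=218/213 c=184/71 d=-1153/1704
  seg 3: a=2 b=1393/426 c=-417/284 d=139/852
S(5/2) = -1435/568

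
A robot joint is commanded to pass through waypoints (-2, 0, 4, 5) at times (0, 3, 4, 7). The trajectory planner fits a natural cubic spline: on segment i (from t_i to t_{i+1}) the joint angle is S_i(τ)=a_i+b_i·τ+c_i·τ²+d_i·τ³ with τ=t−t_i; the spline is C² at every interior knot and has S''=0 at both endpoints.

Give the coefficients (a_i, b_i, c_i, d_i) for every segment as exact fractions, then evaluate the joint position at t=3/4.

  seg 0: a=-2 b=-7/9 c=0 d=13/81
  seg 1: a=0 b=32/9 c=13/9 d=-1
  seg 2: a=4 b=31/9 c=-14/9 d=14/81
S(3/4) = -161/64

Δ: Δ0=2/3, Δ1=4, Δ2=1/3
row 1: diag=8, rhs=20; c'=1/8, d'=5/2
row 2: denom=8−1·1/8=63/8; d'=(-22−1·5/2)/(63/8)=-28/9
back: M2=-28/9
back: M1=5/2−1/8·-28/9=26/9
M: M0=0, M1=26/9, M2=-28/9, M3=0
seg 0: a=-2, c=M0/2=0, d=(M1−M0)/(6·3)=13/81, b=Δ0−h0·(2M0+M1)/6=-7/9
seg 1: a=0, c=M1/2=13/9, d=(M2−M1)/(6·1)=-1, b=Δ1−h1·(2M1+M2)/6=32/9
seg 2: a=4, c=M2/2=-14/9, d=(M3−M2)/(6·3)=14/81, b=Δ2−h2·(2M2+M3)/6=31/9
t_q=3/4 → seg 0, τ=3/4; S=-2+-7/9·τ+0·τ²+13/81·τ³=-161/64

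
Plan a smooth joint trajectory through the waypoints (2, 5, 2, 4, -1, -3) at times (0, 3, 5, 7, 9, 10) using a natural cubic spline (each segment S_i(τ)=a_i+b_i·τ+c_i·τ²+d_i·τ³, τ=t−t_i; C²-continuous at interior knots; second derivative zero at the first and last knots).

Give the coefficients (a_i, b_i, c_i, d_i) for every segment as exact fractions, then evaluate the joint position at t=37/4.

Δ: Δ0=1, Δ1=-3/2, Δ2=1, Δ3=-5/2, Δ4=-2
row 1: diag=10, rhs=-15; c'=1/5, d'=-3/2
row 2: denom=8−2·1/5=38/5; d'=(15−2·-3/2)/(38/5)=45/19
row 3: denom=8−2·5/19=142/19; d'=(-21−2·45/19)/(142/19)=-489/142
row 4: denom=6−2·19/71=388/71; d'=(3−2·-489/142)/(388/71)=351/194
back: M4=351/194
back: M3=-489/142−19/71·351/194=-381/97
back: M2=45/19−5/19·-381/97=330/97
back: M1=-3/2−1/5·330/97=-423/194
M: M0=0, M1=-423/194, M2=330/97, M3=-381/97, M4=351/194, M5=0
seg 0: a=2, c=M0/2=0, d=(M1−M0)/(6·3)=-47/388, b=Δ0−h0·(2M0+M1)/6=811/388
seg 1: a=5, c=M1/2=-423/388, d=(M2−M1)/(6·2)=361/776, b=Δ1−h1·(2M1+M2)/6=-229/194
seg 2: a=2, c=M2/2=165/97, d=(M3−M2)/(6·2)=-237/388, b=Δ2−h2·(2M2+M3)/6=4/97
seg 3: a=4, c=M3/2=-381/194, d=(M4−M3)/(6·2)=371/776, b=Δ3−h3·(2M3+M4)/6=-47/97
seg 4: a=-1, c=M4/2=351/388, d=(M5−M4)/(6·1)=-117/388, b=Δ4−h4·(2M4+M5)/6=-505/194
t_q=37/4 → seg 4, τ=1/4; S=-1+-505/194·τ+351/388·τ²+-117/388·τ³=-39705/24832

  seg 0: a=2 b=811/388 c=0 d=-47/388
  seg 1: a=5 b=-229/194 c=-423/388 d=361/776
  seg 2: a=2 b=4/97 c=165/97 d=-237/388
  seg 3: a=4 b=-47/97 c=-381/194 d=371/776
  seg 4: a=-1 b=-505/194 c=351/388 d=-117/388
S(37/4) = -39705/24832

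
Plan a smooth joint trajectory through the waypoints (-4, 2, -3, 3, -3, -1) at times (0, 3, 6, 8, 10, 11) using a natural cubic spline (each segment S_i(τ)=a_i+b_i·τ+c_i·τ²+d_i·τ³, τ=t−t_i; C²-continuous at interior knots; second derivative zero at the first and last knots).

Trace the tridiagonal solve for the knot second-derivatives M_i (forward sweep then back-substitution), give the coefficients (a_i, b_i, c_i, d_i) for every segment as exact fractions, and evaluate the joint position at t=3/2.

  seg 0: a=-4 b=4111/1149 c=0 d=-1813/10341
  seg 1: a=2 b=-1328/1149 c=-1813/1149 d=4852/10341
  seg 2: a=-3 b=2350/1149 c=1013/383 d=-4981/4596
  seg 3: a=3 b=-437/1149 c=-2955/766 d=5855/4596
  seg 4: a=-3 b=-602/1149 c=1450/383 d=-1450/1149
S(3/2) = 2375/3064

Δ: Δ0=2, Δ1=-5/3, Δ2=3, Δ3=-3, Δ4=2
row 1: diag=12, rhs=-22; c'=1/4, d'=-11/6
row 2: denom=10−3·1/4=37/4; d'=(28−3·-11/6)/(37/4)=134/37
row 3: denom=8−2·8/37=280/37; d'=(-36−2·134/37)/(280/37)=-40/7
row 4: denom=6−2·37/140=383/70; d'=(30−2·-40/7)/(383/70)=2900/383
back: M4=2900/383
back: M3=-40/7−37/140·2900/383=-2955/383
back: M2=134/37−8/37·-2955/383=2026/383
back: M1=-11/6−1/4·2026/383=-3626/1149
M: M0=0, M1=-3626/1149, M2=2026/383, M3=-2955/383, M4=2900/383, M5=0
seg 0: a=-4, c=M0/2=0, d=(M1−M0)/(6·3)=-1813/10341, b=Δ0−h0·(2M0+M1)/6=4111/1149
seg 1: a=2, c=M1/2=-1813/1149, d=(M2−M1)/(6·3)=4852/10341, b=Δ1−h1·(2M1+M2)/6=-1328/1149
seg 2: a=-3, c=M2/2=1013/383, d=(M3−M2)/(6·2)=-4981/4596, b=Δ2−h2·(2M2+M3)/6=2350/1149
seg 3: a=3, c=M3/2=-2955/766, d=(M4−M3)/(6·2)=5855/4596, b=Δ3−h3·(2M3+M4)/6=-437/1149
seg 4: a=-3, c=M4/2=1450/383, d=(M5−M4)/(6·1)=-1450/1149, b=Δ4−h4·(2M4+M5)/6=-602/1149
t_q=3/2 → seg 0, τ=3/2; S=-4+4111/1149·τ+0·τ²+-1813/10341·τ³=2375/3064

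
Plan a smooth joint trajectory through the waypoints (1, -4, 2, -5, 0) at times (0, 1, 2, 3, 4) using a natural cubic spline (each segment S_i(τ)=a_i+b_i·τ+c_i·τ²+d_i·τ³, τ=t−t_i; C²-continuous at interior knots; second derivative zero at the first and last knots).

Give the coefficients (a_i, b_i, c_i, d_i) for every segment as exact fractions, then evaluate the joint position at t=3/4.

Δ: Δ0=-5, Δ1=6, Δ2=-7, Δ3=5
row 1: diag=4, rhs=66; c'=1/4, d'=33/2
row 2: denom=4−1·1/4=15/4; d'=(-78−1·33/2)/(15/4)=-126/5
row 3: denom=4−1·4/15=56/15; d'=(72−1·-126/5)/(56/15)=729/28
back: M3=729/28
back: M2=-126/5−4/15·729/28=-225/7
back: M1=33/2−1/4·-225/7=687/28
M: M0=0, M1=687/28, M2=-225/7, M3=729/28, M4=0
seg 0: a=1, c=M0/2=0, d=(M1−M0)/(6·1)=229/56, b=Δ0−h0·(2M0+M1)/6=-509/56
seg 1: a=-4, c=M1/2=687/56, d=(M2−M1)/(6·1)=-529/56, b=Δ1−h1·(2M1+M2)/6=89/28
seg 2: a=2, c=M2/2=-225/14, d=(M3−M2)/(6·1)=543/56, b=Δ2−h2·(2M2+M3)/6=-5/8
seg 3: a=-5, c=M3/2=729/56, d=(M4−M3)/(6·1)=-243/56, b=Δ3−h3·(2M3+M4)/6=-103/28
t_q=3/4 → seg 0, τ=3/4; S=1+-509/56·τ+0·τ²+229/56·τ³=-2095/512

  seg 0: a=1 b=-509/56 c=0 d=229/56
  seg 1: a=-4 b=89/28 c=687/56 d=-529/56
  seg 2: a=2 b=-5/8 c=-225/14 d=543/56
  seg 3: a=-5 b=-103/28 c=729/56 d=-243/56
S(3/4) = -2095/512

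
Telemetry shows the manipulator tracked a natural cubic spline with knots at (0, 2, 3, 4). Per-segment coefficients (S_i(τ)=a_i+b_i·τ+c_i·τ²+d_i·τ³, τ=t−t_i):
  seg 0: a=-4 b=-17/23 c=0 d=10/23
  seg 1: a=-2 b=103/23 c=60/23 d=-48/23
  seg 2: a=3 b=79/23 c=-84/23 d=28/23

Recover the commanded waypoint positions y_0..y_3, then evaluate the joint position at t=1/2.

y_0=-4 y_1=-2 y_2=3 y_3=4
S(1/2) = -397/92

y_0 = S_0(0) = a_0 = -4
y_1 = S_1(0) = a_1 = -2
y_2 = S_2(0) = a_2 = 3
y_3 = S_2(1) = 4
t_q=1/2 is in segment 0 (τ=1/2); S_0(τ)=-397/92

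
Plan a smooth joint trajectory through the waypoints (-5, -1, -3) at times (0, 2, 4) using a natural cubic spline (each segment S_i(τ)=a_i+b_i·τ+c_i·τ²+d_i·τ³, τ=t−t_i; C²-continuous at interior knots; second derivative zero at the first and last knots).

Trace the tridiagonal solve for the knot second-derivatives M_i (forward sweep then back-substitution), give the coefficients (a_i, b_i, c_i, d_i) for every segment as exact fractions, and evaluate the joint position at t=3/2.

Δ: Δ0=2, Δ1=-1
row 1: diag=8, rhs=-18; c'=1/4, d'=-9/4
back: M1=-9/4
M: M0=0, M1=-9/4, M2=0
seg 0: a=-5, c=M0/2=0, d=(M1−M0)/(6·2)=-3/16, b=Δ0−h0·(2M0+M1)/6=11/4
seg 1: a=-1, c=M1/2=-9/8, d=(M2−M1)/(6·2)=3/16, b=Δ1−h1·(2M1+M2)/6=1/2
t_q=3/2 → seg 0, τ=3/2; S=-5+11/4·τ+0·τ²+-3/16·τ³=-193/128

  seg 0: a=-5 b=11/4 c=0 d=-3/16
  seg 1: a=-1 b=1/2 c=-9/8 d=3/16
S(3/2) = -193/128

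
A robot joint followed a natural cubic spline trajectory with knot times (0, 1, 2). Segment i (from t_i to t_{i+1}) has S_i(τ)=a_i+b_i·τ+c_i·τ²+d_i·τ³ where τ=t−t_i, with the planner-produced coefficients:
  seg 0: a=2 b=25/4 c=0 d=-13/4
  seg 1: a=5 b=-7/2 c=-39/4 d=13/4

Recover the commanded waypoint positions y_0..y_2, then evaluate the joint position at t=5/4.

y_0 = S_0(0) = a_0 = 2
y_1 = S_1(0) = a_1 = 5
y_2 = S_1(1) = -5
t_q=5/4 is in segment 1 (τ=1/4); S_1(τ)=913/256

y_0=2 y_1=5 y_2=-5
S(5/4) = 913/256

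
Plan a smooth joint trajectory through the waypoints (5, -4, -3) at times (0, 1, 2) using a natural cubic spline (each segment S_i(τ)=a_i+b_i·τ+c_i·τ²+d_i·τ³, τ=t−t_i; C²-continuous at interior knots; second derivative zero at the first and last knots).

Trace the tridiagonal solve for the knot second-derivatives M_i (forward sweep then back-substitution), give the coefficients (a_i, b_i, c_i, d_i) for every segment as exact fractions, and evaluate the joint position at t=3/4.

  seg 0: a=5 b=-23/2 c=0 d=5/2
  seg 1: a=-4 b=-4 c=15/2 d=-5/2
S(3/4) = -329/128

Δ: Δ0=-9, Δ1=1
row 1: diag=4, rhs=60; c'=1/4, d'=15
back: M1=15
M: M0=0, M1=15, M2=0
seg 0: a=5, c=M0/2=0, d=(M1−M0)/(6·1)=5/2, b=Δ0−h0·(2M0+M1)/6=-23/2
seg 1: a=-4, c=M1/2=15/2, d=(M2−M1)/(6·1)=-5/2, b=Δ1−h1·(2M1+M2)/6=-4
t_q=3/4 → seg 0, τ=3/4; S=5+-23/2·τ+0·τ²+5/2·τ³=-329/128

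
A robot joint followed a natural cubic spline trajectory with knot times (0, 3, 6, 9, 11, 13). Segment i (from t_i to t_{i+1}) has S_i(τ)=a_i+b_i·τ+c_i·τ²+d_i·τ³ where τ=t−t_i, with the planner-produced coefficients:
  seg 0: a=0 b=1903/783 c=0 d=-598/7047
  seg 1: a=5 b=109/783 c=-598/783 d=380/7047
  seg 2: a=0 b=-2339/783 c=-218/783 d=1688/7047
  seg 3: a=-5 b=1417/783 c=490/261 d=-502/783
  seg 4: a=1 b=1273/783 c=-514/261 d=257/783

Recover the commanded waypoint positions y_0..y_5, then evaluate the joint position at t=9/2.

y_0 = S_0(0) = a_0 = 0
y_1 = S_1(0) = a_1 = 5
y_2 = S_2(0) = a_2 = 0
y_3 = S_3(0) = a_3 = -5
y_4 = S_4(0) = a_4 = 1
y_5 = S_4(2) = -1
t_q=9/2 is in segment 1 (τ=3/2); S_1(τ)=213/58

y_0=0 y_1=5 y_2=0 y_3=-5 y_4=1 y_5=-1
S(9/2) = 213/58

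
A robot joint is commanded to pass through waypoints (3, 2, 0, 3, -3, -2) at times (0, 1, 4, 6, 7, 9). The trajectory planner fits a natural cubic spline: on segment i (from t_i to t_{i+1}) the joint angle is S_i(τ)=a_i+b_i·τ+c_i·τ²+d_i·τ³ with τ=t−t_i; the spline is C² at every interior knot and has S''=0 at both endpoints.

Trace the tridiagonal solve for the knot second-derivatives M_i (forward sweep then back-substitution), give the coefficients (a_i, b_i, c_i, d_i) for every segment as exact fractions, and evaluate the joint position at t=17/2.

  seg 0: a=3 b=-11191/13758 c=0 d=-2567/13758
  seg 1: a=2 b=-9446/6879 c=-2567/4586 d=3647/13758
  seg 2: a=0 b=33371/13758 c=4187/2293 d=-31489/27516
  seg 3: a=3 b=-55075/13758 c=-23115/4586 d=20936/6879
  seg 4: a=-3 b=-68149/13758 c=18757/4586 d=-18757/27516
S(17/2) = -258881/73376

Δ: Δ0=-1, Δ1=-2/3, Δ2=3/2, Δ3=-6, Δ4=1/2
row 1: diag=8, rhs=2; c'=3/8, d'=1/4
row 2: denom=10−3·3/8=71/8; d'=(13−3·1/4)/(71/8)=98/71
row 3: denom=6−2·16/71=394/71; d'=(-45−2·98/71)/(394/71)=-3391/394
row 4: denom=6−1·71/394=2293/394; d'=(39−1·-3391/394)/(2293/394)=18757/2293
back: M4=18757/2293
back: M3=-3391/394−71/394·18757/2293=-23115/2293
back: M2=98/71−16/71·-23115/2293=8374/2293
back: M1=1/4−3/8·8374/2293=-2567/2293
M: M0=0, M1=-2567/2293, M2=8374/2293, M3=-23115/2293, M4=18757/2293, M5=0
seg 0: a=3, c=M0/2=0, d=(M1−M0)/(6·1)=-2567/13758, b=Δ0−h0·(2M0+M1)/6=-11191/13758
seg 1: a=2, c=M1/2=-2567/4586, d=(M2−M1)/(6·3)=3647/13758, b=Δ1−h1·(2M1+M2)/6=-9446/6879
seg 2: a=0, c=M2/2=4187/2293, d=(M3−M2)/(6·2)=-31489/27516, b=Δ2−h2·(2M2+M3)/6=33371/13758
seg 3: a=3, c=M3/2=-23115/4586, d=(M4−M3)/(6·1)=20936/6879, b=Δ3−h3·(2M3+M4)/6=-55075/13758
seg 4: a=-3, c=M4/2=18757/4586, d=(M5−M4)/(6·2)=-18757/27516, b=Δ4−h4·(2M4+M5)/6=-68149/13758
t_q=17/2 → seg 4, τ=3/2; S=-3+-68149/13758·τ+18757/4586·τ²+-18757/27516·τ³=-258881/73376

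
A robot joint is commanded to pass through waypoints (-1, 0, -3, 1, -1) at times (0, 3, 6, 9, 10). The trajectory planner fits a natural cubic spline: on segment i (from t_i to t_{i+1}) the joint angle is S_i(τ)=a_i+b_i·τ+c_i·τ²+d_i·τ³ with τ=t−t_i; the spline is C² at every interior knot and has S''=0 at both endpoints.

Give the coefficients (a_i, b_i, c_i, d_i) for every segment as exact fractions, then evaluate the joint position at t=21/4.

  seg 0: a=-1 b=155/162 c=0 d=-101/1458
  seg 1: a=0 b=-74/81 c=-101/162 d=289/1458
  seg 2: a=-3 b=113/162 c=94/81 d=-461/1458
  seg 3: a=1 b=-71/81 c=-91/54 d=91/162
S(21/4) = -3403/1152

Δ: Δ0=1/3, Δ1=-1, Δ2=4/3, Δ3=-2
row 1: diag=12, rhs=-8; c'=1/4, d'=-2/3
row 2: denom=12−3·1/4=45/4; d'=(14−3·-2/3)/(45/4)=64/45
row 3: denom=8−3·4/15=36/5; d'=(-20−3·64/45)/(36/5)=-91/27
back: M3=-91/27
back: M2=64/45−4/15·-91/27=188/81
back: M1=-2/3−1/4·188/81=-101/81
M: M0=0, M1=-101/81, M2=188/81, M3=-91/27, M4=0
seg 0: a=-1, c=M0/2=0, d=(M1−M0)/(6·3)=-101/1458, b=Δ0−h0·(2M0+M1)/6=155/162
seg 1: a=0, c=M1/2=-101/162, d=(M2−M1)/(6·3)=289/1458, b=Δ1−h1·(2M1+M2)/6=-74/81
seg 2: a=-3, c=M2/2=94/81, d=(M3−M2)/(6·3)=-461/1458, b=Δ2−h2·(2M2+M3)/6=113/162
seg 3: a=1, c=M3/2=-91/54, d=(M4−M3)/(6·1)=91/162, b=Δ3−h3·(2M3+M4)/6=-71/81
t_q=21/4 → seg 1, τ=9/4; S=0+-74/81·τ+-101/162·τ²+289/1458·τ³=-3403/1152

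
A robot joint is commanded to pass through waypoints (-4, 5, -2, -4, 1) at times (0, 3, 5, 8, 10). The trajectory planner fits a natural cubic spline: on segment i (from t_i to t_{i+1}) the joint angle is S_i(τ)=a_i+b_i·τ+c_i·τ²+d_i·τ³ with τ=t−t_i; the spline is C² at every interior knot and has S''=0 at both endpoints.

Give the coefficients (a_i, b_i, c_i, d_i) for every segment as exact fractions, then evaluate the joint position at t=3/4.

Δ: Δ0=3, Δ1=-7/2, Δ2=-2/3, Δ3=5/2
row 1: diag=10, rhs=-39; c'=1/5, d'=-39/10
row 2: denom=10−2·1/5=48/5; d'=(17−2·-39/10)/(48/5)=31/12
row 3: denom=10−3·5/16=145/16; d'=(19−3·31/12)/(145/16)=36/29
back: M3=36/29
back: M2=31/12−5/16·36/29=191/87
back: M1=-39/10−1/5·191/87=-755/174
M: M0=0, M1=-755/174, M2=191/87, M3=36/29, M4=0
seg 0: a=-4, c=M0/2=0, d=(M1−M0)/(6·3)=-755/3132, b=Δ0−h0·(2M0+M1)/6=1799/348
seg 1: a=5, c=M1/2=-755/348, d=(M2−M1)/(6·2)=379/696, b=Δ1−h1·(2M1+M2)/6=-233/174
seg 2: a=-2, c=M2/2=191/174, d=(M3−M2)/(6·3)=-83/1566, b=Δ2−h2·(2M2+M3)/6=-101/29
seg 3: a=-4, c=M3/2=18/29, d=(M4−M3)/(6·2)=-3/29, b=Δ3−h3·(2M3+M4)/6=97/58
t_q=3/4 → seg 0, τ=3/4; S=-4+1799/348·τ+0·τ²+-755/3132·τ³=-1667/7424

  seg 0: a=-4 b=1799/348 c=0 d=-755/3132
  seg 1: a=5 b=-233/174 c=-755/348 d=379/696
  seg 2: a=-2 b=-101/29 c=191/174 d=-83/1566
  seg 3: a=-4 b=97/58 c=18/29 d=-3/29
S(3/4) = -1667/7424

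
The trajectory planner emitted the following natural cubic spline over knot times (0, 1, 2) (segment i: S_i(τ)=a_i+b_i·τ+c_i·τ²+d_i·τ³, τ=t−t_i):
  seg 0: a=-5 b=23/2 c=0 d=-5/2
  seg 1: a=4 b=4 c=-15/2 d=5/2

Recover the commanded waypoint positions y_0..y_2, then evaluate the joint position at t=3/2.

y_0 = S_0(0) = a_0 = -5
y_1 = S_1(0) = a_1 = 4
y_2 = S_1(1) = 3
t_q=3/2 is in segment 1 (τ=1/2); S_1(τ)=71/16

y_0=-5 y_1=4 y_2=3
S(3/2) = 71/16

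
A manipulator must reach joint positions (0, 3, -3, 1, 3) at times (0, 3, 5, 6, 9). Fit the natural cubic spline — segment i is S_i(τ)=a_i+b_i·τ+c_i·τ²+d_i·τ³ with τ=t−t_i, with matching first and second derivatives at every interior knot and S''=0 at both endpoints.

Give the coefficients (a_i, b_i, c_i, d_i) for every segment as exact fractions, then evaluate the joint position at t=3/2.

  seg 0: a=0 b=679/219 c=0 d=-460/1971
  seg 1: a=3 b=-701/219 c=-460/219 d=241/219
  seg 2: a=-3 b=117/73 c=986/219 d=-461/219
  seg 3: a=1 b=940/219 c=-397/219 d=397/1971
S(3/2) = 282/73

Δ: Δ0=1, Δ1=-3, Δ2=4, Δ3=2/3
row 1: diag=10, rhs=-24; c'=1/5, d'=-12/5
row 2: denom=6−2·1/5=28/5; d'=(42−2·-12/5)/(28/5)=117/14
row 3: denom=8−1·5/28=219/28; d'=(-20−1·117/14)/(219/28)=-794/219
back: M3=-794/219
back: M2=117/14−5/28·-794/219=1972/219
back: M1=-12/5−1/5·1972/219=-920/219
M: M0=0, M1=-920/219, M2=1972/219, M3=-794/219, M4=0
seg 0: a=0, c=M0/2=0, d=(M1−M0)/(6·3)=-460/1971, b=Δ0−h0·(2M0+M1)/6=679/219
seg 1: a=3, c=M1/2=-460/219, d=(M2−M1)/(6·2)=241/219, b=Δ1−h1·(2M1+M2)/6=-701/219
seg 2: a=-3, c=M2/2=986/219, d=(M3−M2)/(6·1)=-461/219, b=Δ2−h2·(2M2+M3)/6=117/73
seg 3: a=1, c=M3/2=-397/219, d=(M4−M3)/(6·3)=397/1971, b=Δ3−h3·(2M3+M4)/6=940/219
t_q=3/2 → seg 0, τ=3/2; S=0+679/219·τ+0·τ²+-460/1971·τ³=282/73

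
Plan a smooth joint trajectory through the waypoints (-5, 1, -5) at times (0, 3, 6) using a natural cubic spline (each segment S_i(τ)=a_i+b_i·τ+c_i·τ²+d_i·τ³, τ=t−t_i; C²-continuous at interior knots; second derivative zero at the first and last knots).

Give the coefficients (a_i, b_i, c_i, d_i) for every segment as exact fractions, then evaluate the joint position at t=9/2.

  seg 0: a=-5 b=3 c=0 d=-1/9
  seg 1: a=1 b=0 c=-1 d=1/9
S(9/2) = -7/8

Δ: Δ0=2, Δ1=-2
row 1: diag=12, rhs=-24; c'=1/4, d'=-2
back: M1=-2
M: M0=0, M1=-2, M2=0
seg 0: a=-5, c=M0/2=0, d=(M1−M0)/(6·3)=-1/9, b=Δ0−h0·(2M0+M1)/6=3
seg 1: a=1, c=M1/2=-1, d=(M2−M1)/(6·3)=1/9, b=Δ1−h1·(2M1+M2)/6=0
t_q=9/2 → seg 1, τ=3/2; S=1+0·τ+-1·τ²+1/9·τ³=-7/8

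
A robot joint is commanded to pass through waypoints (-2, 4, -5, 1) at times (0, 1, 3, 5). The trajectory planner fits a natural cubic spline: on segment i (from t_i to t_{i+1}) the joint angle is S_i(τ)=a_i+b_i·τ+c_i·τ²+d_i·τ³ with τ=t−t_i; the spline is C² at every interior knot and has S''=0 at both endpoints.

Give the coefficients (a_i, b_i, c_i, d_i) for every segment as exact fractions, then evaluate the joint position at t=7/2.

Δ: Δ0=6, Δ1=-9/2, Δ2=3
row 1: diag=6, rhs=-63; c'=1/3, d'=-21/2
row 2: denom=8−2·1/3=22/3; d'=(45−2·-21/2)/(22/3)=9
back: M2=9
back: M1=-21/2−1/3·9=-27/2
M: M0=0, M1=-27/2, M2=9, M3=0
seg 0: a=-2, c=M0/2=0, d=(M1−M0)/(6·1)=-9/4, b=Δ0−h0·(2M0+M1)/6=33/4
seg 1: a=4, c=M1/2=-27/4, d=(M2−M1)/(6·2)=15/8, b=Δ1−h1·(2M1+M2)/6=3/2
seg 2: a=-5, c=M2/2=9/2, d=(M3−M2)/(6·2)=-3/4, b=Δ2−h2·(2M2+M3)/6=-3
t_q=7/2 → seg 2, τ=1/2; S=-5+-3·τ+9/2·τ²+-3/4·τ³=-175/32

  seg 0: a=-2 b=33/4 c=0 d=-9/4
  seg 1: a=4 b=3/2 c=-27/4 d=15/8
  seg 2: a=-5 b=-3 c=9/2 d=-3/4
S(7/2) = -175/32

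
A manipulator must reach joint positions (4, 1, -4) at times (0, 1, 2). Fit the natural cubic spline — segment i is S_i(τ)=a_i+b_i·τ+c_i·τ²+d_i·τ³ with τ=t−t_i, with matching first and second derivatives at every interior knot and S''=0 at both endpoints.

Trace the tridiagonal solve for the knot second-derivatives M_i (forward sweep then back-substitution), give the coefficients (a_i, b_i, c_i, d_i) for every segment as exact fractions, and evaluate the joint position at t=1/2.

Δ: Δ0=-3, Δ1=-5
row 1: diag=4, rhs=-12; c'=1/4, d'=-3
back: M1=-3
M: M0=0, M1=-3, M2=0
seg 0: a=4, c=M0/2=0, d=(M1−M0)/(6·1)=-1/2, b=Δ0−h0·(2M0+M1)/6=-5/2
seg 1: a=1, c=M1/2=-3/2, d=(M2−M1)/(6·1)=1/2, b=Δ1−h1·(2M1+M2)/6=-4
t_q=1/2 → seg 0, τ=1/2; S=4+-5/2·τ+0·τ²+-1/2·τ³=43/16

  seg 0: a=4 b=-5/2 c=0 d=-1/2
  seg 1: a=1 b=-4 c=-3/2 d=1/2
S(1/2) = 43/16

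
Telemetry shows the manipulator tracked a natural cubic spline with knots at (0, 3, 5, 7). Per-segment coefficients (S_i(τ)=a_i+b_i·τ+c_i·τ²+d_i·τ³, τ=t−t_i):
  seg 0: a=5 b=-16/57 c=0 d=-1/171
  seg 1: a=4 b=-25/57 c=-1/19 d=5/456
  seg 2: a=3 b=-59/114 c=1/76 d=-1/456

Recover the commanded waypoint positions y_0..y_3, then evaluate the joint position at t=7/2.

y_0=5 y_1=4 y_2=3 y_3=2
S(7/2) = 4583/1216

y_0 = S_0(0) = a_0 = 5
y_1 = S_1(0) = a_1 = 4
y_2 = S_2(0) = a_2 = 3
y_3 = S_2(2) = 2
t_q=7/2 is in segment 1 (τ=1/2); S_1(τ)=4583/1216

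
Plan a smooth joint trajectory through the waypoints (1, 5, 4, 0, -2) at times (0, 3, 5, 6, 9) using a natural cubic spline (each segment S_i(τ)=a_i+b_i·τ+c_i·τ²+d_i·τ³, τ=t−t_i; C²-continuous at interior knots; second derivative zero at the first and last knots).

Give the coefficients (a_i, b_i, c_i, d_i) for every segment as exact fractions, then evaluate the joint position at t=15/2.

  seg 0: a=1 b=1309/876 c=0 d=-47/2628
  seg 1: a=5 b=443/438 c=-47/292 d=-521/1752
  seg 2: a=4 b=-701/219 c=-142/73 d=251/219
  seg 3: a=0 b=-800/219 c=109/73 d=-109/657
S(15/2) = -1565/584

Δ: Δ0=4/3, Δ1=-1/2, Δ2=-4, Δ3=-2/3
row 1: diag=10, rhs=-11; c'=1/5, d'=-11/10
row 2: denom=6−2·1/5=28/5; d'=(-21−2·-11/10)/(28/5)=-47/14
row 3: denom=8−1·5/28=219/28; d'=(20−1·-47/14)/(219/28)=218/73
back: M3=218/73
back: M2=-47/14−5/28·218/73=-284/73
back: M1=-11/10−1/5·-284/73=-47/146
M: M0=0, M1=-47/146, M2=-284/73, M3=218/73, M4=0
seg 0: a=1, c=M0/2=0, d=(M1−M0)/(6·3)=-47/2628, b=Δ0−h0·(2M0+M1)/6=1309/876
seg 1: a=5, c=M1/2=-47/292, d=(M2−M1)/(6·2)=-521/1752, b=Δ1−h1·(2M1+M2)/6=443/438
seg 2: a=4, c=M2/2=-142/73, d=(M3−M2)/(6·1)=251/219, b=Δ2−h2·(2M2+M3)/6=-701/219
seg 3: a=0, c=M3/2=109/73, d=(M4−M3)/(6·3)=-109/657, b=Δ3−h3·(2M3+M4)/6=-800/219
t_q=15/2 → seg 3, τ=3/2; S=0+-800/219·τ+109/73·τ²+-109/657·τ³=-1565/584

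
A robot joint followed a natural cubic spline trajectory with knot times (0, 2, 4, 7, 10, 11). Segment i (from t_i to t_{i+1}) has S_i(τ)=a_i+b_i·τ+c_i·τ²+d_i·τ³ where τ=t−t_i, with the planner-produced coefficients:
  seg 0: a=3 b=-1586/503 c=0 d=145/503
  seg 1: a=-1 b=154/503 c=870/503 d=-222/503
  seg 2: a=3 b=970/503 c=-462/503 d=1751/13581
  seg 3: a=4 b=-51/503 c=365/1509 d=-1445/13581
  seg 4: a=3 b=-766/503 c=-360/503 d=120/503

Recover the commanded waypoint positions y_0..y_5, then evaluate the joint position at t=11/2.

y_0 = S_0(0) = a_0 = 3
y_1 = S_1(0) = a_1 = -1
y_2 = S_2(0) = a_2 = 3
y_3 = S_3(0) = a_3 = 4
y_4 = S_4(0) = a_4 = 3
y_5 = S_4(1) = 1
t_q=11/2 is in segment 2 (τ=3/2); S_2(τ)=17147/4024

y_0=3 y_1=-1 y_2=3 y_3=4 y_4=3 y_5=1
S(11/2) = 17147/4024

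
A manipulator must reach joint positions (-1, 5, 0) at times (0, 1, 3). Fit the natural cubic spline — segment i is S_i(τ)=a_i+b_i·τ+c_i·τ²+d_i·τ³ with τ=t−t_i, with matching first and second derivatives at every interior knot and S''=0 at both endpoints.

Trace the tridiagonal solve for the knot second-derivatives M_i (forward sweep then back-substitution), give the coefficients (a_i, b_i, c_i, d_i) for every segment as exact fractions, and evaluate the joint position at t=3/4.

  seg 0: a=-1 b=89/12 c=0 d=-17/12
  seg 1: a=5 b=19/6 c=-17/4 d=17/24
S(3/4) = 1015/256

Δ: Δ0=6, Δ1=-5/2
row 1: diag=6, rhs=-51; c'=1/3, d'=-17/2
back: M1=-17/2
M: M0=0, M1=-17/2, M2=0
seg 0: a=-1, c=M0/2=0, d=(M1−M0)/(6·1)=-17/12, b=Δ0−h0·(2M0+M1)/6=89/12
seg 1: a=5, c=M1/2=-17/4, d=(M2−M1)/(6·2)=17/24, b=Δ1−h1·(2M1+M2)/6=19/6
t_q=3/4 → seg 0, τ=3/4; S=-1+89/12·τ+0·τ²+-17/12·τ³=1015/256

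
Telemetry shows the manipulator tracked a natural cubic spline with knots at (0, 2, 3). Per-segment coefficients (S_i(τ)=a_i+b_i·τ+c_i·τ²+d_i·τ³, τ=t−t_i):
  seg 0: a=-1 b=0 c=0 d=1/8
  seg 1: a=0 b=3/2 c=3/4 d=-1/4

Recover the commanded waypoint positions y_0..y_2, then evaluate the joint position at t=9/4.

y_0=-1 y_1=0 y_2=2
S(9/4) = 107/256

y_0 = S_0(0) = a_0 = -1
y_1 = S_1(0) = a_1 = 0
y_2 = S_1(1) = 2
t_q=9/4 is in segment 1 (τ=1/4); S_1(τ)=107/256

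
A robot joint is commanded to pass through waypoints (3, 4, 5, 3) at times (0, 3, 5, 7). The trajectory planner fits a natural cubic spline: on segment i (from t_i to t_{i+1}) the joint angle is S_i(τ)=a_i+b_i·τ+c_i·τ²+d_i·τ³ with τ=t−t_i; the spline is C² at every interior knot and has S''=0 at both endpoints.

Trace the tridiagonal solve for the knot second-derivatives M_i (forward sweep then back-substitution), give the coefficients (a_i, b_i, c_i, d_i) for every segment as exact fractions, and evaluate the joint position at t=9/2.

  seg 0: a=3 b=37/228 c=0 d=13/684
  seg 1: a=4 b=77/114 c=13/76 d=-59/456
  seg 2: a=5 b=-11/57 c=-23/38 d=23/228
S(9/2) = 6033/1216

Δ: Δ0=1/3, Δ1=1/2, Δ2=-1
row 1: diag=10, rhs=1; c'=1/5, d'=1/10
row 2: denom=8−2·1/5=38/5; d'=(-9−2·1/10)/(38/5)=-23/19
back: M2=-23/19
back: M1=1/10−1/5·-23/19=13/38
M: M0=0, M1=13/38, M2=-23/19, M3=0
seg 0: a=3, c=M0/2=0, d=(M1−M0)/(6·3)=13/684, b=Δ0−h0·(2M0+M1)/6=37/228
seg 1: a=4, c=M1/2=13/76, d=(M2−M1)/(6·2)=-59/456, b=Δ1−h1·(2M1+M2)/6=77/114
seg 2: a=5, c=M2/2=-23/38, d=(M3−M2)/(6·2)=23/228, b=Δ2−h2·(2M2+M3)/6=-11/57
t_q=9/2 → seg 1, τ=3/2; S=4+77/114·τ+13/76·τ²+-59/456·τ³=6033/1216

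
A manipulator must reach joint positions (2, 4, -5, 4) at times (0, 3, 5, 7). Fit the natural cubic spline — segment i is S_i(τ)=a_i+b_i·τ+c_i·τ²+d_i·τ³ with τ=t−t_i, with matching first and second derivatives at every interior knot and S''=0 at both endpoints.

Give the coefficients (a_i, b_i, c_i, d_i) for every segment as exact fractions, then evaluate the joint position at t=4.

  seg 0: a=2 b=343/114 c=0 d=-89/342
  seg 1: a=4 b=-229/57 c=-89/38 d=479/456
  seg 2: a=-5 b=-89/114 c=301/76 d=-301/456
S(4) = -199/152

Δ: Δ0=2/3, Δ1=-9/2, Δ2=9/2
row 1: diag=10, rhs=-31; c'=1/5, d'=-31/10
row 2: denom=8−2·1/5=38/5; d'=(54−2·-31/10)/(38/5)=301/38
back: M2=301/38
back: M1=-31/10−1/5·301/38=-89/19
M: M0=0, M1=-89/19, M2=301/38, M3=0
seg 0: a=2, c=M0/2=0, d=(M1−M0)/(6·3)=-89/342, b=Δ0−h0·(2M0+M1)/6=343/114
seg 1: a=4, c=M1/2=-89/38, d=(M2−M1)/(6·2)=479/456, b=Δ1−h1·(2M1+M2)/6=-229/57
seg 2: a=-5, c=M2/2=301/76, d=(M3−M2)/(6·2)=-301/456, b=Δ2−h2·(2M2+M3)/6=-89/114
t_q=4 → seg 1, τ=1; S=4+-229/57·τ+-89/38·τ²+479/456·τ³=-199/152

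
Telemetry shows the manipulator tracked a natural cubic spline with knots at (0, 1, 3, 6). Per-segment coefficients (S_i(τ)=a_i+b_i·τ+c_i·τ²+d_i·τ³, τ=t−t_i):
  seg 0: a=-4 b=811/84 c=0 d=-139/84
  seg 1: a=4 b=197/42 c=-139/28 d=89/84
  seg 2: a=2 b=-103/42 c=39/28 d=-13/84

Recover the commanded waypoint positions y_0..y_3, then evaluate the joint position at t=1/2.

y_0=-4 y_1=4 y_2=2 y_3=3
S(1/2) = 139/224

y_0 = S_0(0) = a_0 = -4
y_1 = S_1(0) = a_1 = 4
y_2 = S_2(0) = a_2 = 2
y_3 = S_2(3) = 3
t_q=1/2 is in segment 0 (τ=1/2); S_0(τ)=139/224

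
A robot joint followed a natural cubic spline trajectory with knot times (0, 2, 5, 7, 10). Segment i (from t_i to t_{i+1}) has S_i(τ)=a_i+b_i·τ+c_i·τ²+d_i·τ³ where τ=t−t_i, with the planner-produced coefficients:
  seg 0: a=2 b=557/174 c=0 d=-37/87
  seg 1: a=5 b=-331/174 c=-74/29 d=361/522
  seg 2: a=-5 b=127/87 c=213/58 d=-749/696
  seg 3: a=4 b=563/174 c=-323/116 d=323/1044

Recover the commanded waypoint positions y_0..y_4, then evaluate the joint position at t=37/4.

y_0 = S_0(0) = a_0 = 2
y_1 = S_1(0) = a_1 = 5
y_2 = S_2(0) = a_2 = -5
y_3 = S_3(0) = a_3 = 4
y_4 = S_3(3) = -3
t_q=37/4 is in segment 3 (τ=9/4); S_3(τ)=5255/7424

y_0=2 y_1=5 y_2=-5 y_3=4 y_4=-3
S(37/4) = 5255/7424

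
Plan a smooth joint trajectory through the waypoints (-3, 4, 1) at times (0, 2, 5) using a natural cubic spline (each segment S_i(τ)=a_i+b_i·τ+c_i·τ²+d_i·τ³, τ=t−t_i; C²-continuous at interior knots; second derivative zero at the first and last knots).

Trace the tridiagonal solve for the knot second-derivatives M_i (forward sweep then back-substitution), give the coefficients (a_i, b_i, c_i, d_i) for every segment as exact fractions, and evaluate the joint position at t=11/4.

  seg 0: a=-3 b=22/5 c=0 d=-9/40
  seg 1: a=4 b=17/10 c=-27/20 d=3/20
S(11/4) = 5861/1280

Δ: Δ0=7/2, Δ1=-1
row 1: diag=10, rhs=-27; c'=3/10, d'=-27/10
back: M1=-27/10
M: M0=0, M1=-27/10, M2=0
seg 0: a=-3, c=M0/2=0, d=(M1−M0)/(6·2)=-9/40, b=Δ0−h0·(2M0+M1)/6=22/5
seg 1: a=4, c=M1/2=-27/20, d=(M2−M1)/(6·3)=3/20, b=Δ1−h1·(2M1+M2)/6=17/10
t_q=11/4 → seg 1, τ=3/4; S=4+17/10·τ+-27/20·τ²+3/20·τ³=5861/1280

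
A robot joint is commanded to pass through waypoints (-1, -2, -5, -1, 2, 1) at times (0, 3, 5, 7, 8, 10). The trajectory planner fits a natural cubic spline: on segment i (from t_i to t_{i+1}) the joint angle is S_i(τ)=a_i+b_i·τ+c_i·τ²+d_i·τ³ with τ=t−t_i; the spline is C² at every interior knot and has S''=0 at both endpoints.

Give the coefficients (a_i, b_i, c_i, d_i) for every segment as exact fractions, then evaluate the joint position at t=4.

Δ: Δ0=-1/3, Δ1=-3/2, Δ2=2, Δ3=3, Δ4=-1/2
row 1: diag=10, rhs=-7; c'=1/5, d'=-7/10
row 2: denom=8−2·1/5=38/5; d'=(21−2·-7/10)/(38/5)=56/19
row 3: denom=6−2·5/19=104/19; d'=(6−2·56/19)/(104/19)=1/52
row 4: denom=6−1·19/104=605/104; d'=(-21−1·1/52)/(605/104)=-2186/605
back: M4=-2186/605
back: M3=1/52−19/104·-2186/605=411/605
back: M2=56/19−5/19·411/605=335/121
back: M1=-7/10−1/5·335/121=-1517/1210
M: M0=0, M1=-1517/1210, M2=335/121, M3=411/605, M4=-2186/605, M5=0
seg 0: a=-1, c=M0/2=0, d=(M1−M0)/(6·3)=-1517/21780, b=Δ0−h0·(2M0+M1)/6=2131/7260
seg 1: a=-2, c=M1/2=-1517/2420, d=(M2−M1)/(6·2)=4867/14520, b=Δ1−h1·(2M1+M2)/6=-5761/3630
seg 2: a=-5, c=M2/2=335/242, d=(M3−M2)/(6·2)=-316/1815, b=Δ2−h2·(2M2+M3)/6=-131/1815
seg 3: a=-1, c=M3/2=411/1210, d=(M4−M3)/(6·1)=-2597/3630, b=Δ3−h3·(2M3+M4)/6=557/165
seg 4: a=2, c=M4/2=-1093/605, d=(M5−M4)/(6·2)=1093/3630, b=Δ4−h4·(2M4+M5)/6=6929/3630
t_q=4 → seg 1, τ=1; S=-2+-5761/3630·τ+-1517/2420·τ²+4867/14520·τ³=-18773/4840

  seg 0: a=-1 b=2131/7260 c=0 d=-1517/21780
  seg 1: a=-2 b=-5761/3630 c=-1517/2420 d=4867/14520
  seg 2: a=-5 b=-131/1815 c=335/242 d=-316/1815
  seg 3: a=-1 b=557/165 c=411/1210 d=-2597/3630
  seg 4: a=2 b=6929/3630 c=-1093/605 d=1093/3630
S(4) = -18773/4840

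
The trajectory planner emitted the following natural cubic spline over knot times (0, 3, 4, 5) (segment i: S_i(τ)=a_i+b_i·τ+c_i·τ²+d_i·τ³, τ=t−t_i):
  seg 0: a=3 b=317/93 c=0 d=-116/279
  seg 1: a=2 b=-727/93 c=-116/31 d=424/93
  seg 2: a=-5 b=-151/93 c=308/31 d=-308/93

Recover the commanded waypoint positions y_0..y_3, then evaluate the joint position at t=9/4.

y_0 = S_0(0) = a_0 = 3
y_1 = S_1(0) = a_1 = 2
y_2 = S_2(0) = a_2 = -5
y_3 = S_2(1) = 0
t_q=9/4 is in segment 0 (τ=9/4); S_0(τ)=2943/496

y_0=3 y_1=2 y_2=-5 y_3=0
S(9/4) = 2943/496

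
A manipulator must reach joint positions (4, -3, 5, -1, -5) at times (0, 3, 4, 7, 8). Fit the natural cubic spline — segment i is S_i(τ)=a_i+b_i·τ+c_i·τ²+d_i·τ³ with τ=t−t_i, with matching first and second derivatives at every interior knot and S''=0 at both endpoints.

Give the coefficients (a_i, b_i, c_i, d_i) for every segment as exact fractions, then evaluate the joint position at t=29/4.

  seg 0: a=4 b=-2935/432 c=0 d=1927/3888
  seg 1: a=-3 b=1423/216 c=1927/432 d=-439/144
  seg 2: a=5 b=2749/432 c=-253/54 d=2459/3888
  seg 3: a=-1 b=-1009/216 c=145/144 d=-145/432
S(29/4) = -19447/9216

Δ: Δ0=-7/3, Δ1=8, Δ2=-2, Δ3=-4
row 1: diag=8, rhs=62; c'=1/8, d'=31/4
row 2: denom=8−1·1/8=63/8; d'=(-60−1·31/4)/(63/8)=-542/63
row 3: denom=8−3·8/21=48/7; d'=(-12−3·-542/63)/(48/7)=145/72
back: M3=145/72
back: M2=-542/63−8/21·145/72=-253/27
back: M1=31/4−1/8·-253/27=1927/216
M: M0=0, M1=1927/216, M2=-253/27, M3=145/72, M4=0
seg 0: a=4, c=M0/2=0, d=(M1−M0)/(6·3)=1927/3888, b=Δ0−h0·(2M0+M1)/6=-2935/432
seg 1: a=-3, c=M1/2=1927/432, d=(M2−M1)/(6·1)=-439/144, b=Δ1−h1·(2M1+M2)/6=1423/216
seg 2: a=5, c=M2/2=-253/54, d=(M3−M2)/(6·3)=2459/3888, b=Δ2−h2·(2M2+M3)/6=2749/432
seg 3: a=-1, c=M3/2=145/144, d=(M4−M3)/(6·1)=-145/432, b=Δ3−h3·(2M3+M4)/6=-1009/216
t_q=29/4 → seg 3, τ=1/4; S=-1+-1009/216·τ+145/144·τ²+-145/432·τ³=-19447/9216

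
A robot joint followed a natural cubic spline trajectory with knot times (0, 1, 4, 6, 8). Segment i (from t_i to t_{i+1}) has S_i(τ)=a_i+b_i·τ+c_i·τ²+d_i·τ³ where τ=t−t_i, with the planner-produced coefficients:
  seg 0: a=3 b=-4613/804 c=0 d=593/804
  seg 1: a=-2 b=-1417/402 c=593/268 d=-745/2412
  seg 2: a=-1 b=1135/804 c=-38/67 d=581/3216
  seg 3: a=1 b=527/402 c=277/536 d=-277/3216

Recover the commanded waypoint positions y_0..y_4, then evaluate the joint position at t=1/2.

y_0 = S_0(0) = a_0 = 3
y_1 = S_1(0) = a_1 = -2
y_2 = S_2(0) = a_2 = -1
y_3 = S_3(0) = a_3 = 1
y_4 = S_3(2) = 5
t_q=1/2 is in segment 0 (τ=1/2); S_0(τ)=479/2144

y_0=3 y_1=-2 y_2=-1 y_3=1 y_4=5
S(1/2) = 479/2144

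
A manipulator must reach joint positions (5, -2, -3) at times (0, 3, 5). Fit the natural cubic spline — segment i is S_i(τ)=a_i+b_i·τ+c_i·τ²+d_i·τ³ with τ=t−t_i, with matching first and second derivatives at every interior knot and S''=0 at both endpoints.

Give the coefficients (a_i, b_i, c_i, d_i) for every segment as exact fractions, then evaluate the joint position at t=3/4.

  seg 0: a=5 b=-173/60 c=0 d=11/180
  seg 1: a=-2 b=-37/30 c=11/20 d=-11/120
S(3/4) = 733/256

Δ: Δ0=-7/3, Δ1=-1/2
row 1: diag=10, rhs=11; c'=1/5, d'=11/10
back: M1=11/10
M: M0=0, M1=11/10, M2=0
seg 0: a=5, c=M0/2=0, d=(M1−M0)/(6·3)=11/180, b=Δ0−h0·(2M0+M1)/6=-173/60
seg 1: a=-2, c=M1/2=11/20, d=(M2−M1)/(6·2)=-11/120, b=Δ1−h1·(2M1+M2)/6=-37/30
t_q=3/4 → seg 0, τ=3/4; S=5+-173/60·τ+0·τ²+11/180·τ³=733/256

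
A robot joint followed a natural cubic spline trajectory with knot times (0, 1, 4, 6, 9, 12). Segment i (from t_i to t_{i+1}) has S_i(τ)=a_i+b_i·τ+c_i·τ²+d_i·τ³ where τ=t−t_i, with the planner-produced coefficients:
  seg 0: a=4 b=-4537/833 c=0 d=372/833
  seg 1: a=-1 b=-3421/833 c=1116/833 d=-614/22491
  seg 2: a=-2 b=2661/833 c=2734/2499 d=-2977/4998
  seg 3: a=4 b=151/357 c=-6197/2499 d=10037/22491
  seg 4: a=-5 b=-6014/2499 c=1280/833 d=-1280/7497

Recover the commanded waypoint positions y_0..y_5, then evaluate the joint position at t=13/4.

y_0 = S_0(0) = a_0 = 4
y_1 = S_1(0) = a_1 = -1
y_2 = S_2(0) = a_2 = -2
y_3 = S_3(0) = a_3 = 4
y_4 = S_4(0) = a_4 = -5
y_5 = S_4(3) = -3
t_q=13/4 is in segment 1 (τ=9/4); S_1(τ)=-100465/26656

y_0=4 y_1=-1 y_2=-2 y_3=4 y_4=-5 y_5=-3
S(13/4) = -100465/26656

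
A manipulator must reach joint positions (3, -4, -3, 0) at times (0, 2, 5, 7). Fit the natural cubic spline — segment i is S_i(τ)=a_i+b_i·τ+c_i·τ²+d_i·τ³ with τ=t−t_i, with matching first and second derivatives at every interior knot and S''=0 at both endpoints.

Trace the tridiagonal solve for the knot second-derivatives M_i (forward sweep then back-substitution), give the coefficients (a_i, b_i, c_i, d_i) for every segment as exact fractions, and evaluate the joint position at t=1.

Δ: Δ0=-7/2, Δ1=1/3, Δ2=3/2
row 1: diag=10, rhs=23; c'=3/10, d'=23/10
row 2: denom=10−3·3/10=91/10; d'=(7−3·23/10)/(91/10)=1/91
back: M2=1/91
back: M1=23/10−3/10·1/91=209/91
M: M0=0, M1=209/91, M2=1/91, M3=0
seg 0: a=3, c=M0/2=0, d=(M1−M0)/(6·2)=209/1092, b=Δ0−h0·(2M0+M1)/6=-2329/546
seg 1: a=-4, c=M1/2=209/182, d=(M2−M1)/(6·3)=-8/63, b=Δ1−h1·(2M1+M2)/6=-1075/546
seg 2: a=-3, c=M2/2=1/182, d=(M3−M2)/(6·2)=-1/1092, b=Δ2−h2·(2M2+M3)/6=815/546
t_q=1 → seg 0, τ=1; S=3+-2329/546·τ+0·τ²+209/1092·τ³=-391/364

  seg 0: a=3 b=-2329/546 c=0 d=209/1092
  seg 1: a=-4 b=-1075/546 c=209/182 d=-8/63
  seg 2: a=-3 b=815/546 c=1/182 d=-1/1092
S(1) = -391/364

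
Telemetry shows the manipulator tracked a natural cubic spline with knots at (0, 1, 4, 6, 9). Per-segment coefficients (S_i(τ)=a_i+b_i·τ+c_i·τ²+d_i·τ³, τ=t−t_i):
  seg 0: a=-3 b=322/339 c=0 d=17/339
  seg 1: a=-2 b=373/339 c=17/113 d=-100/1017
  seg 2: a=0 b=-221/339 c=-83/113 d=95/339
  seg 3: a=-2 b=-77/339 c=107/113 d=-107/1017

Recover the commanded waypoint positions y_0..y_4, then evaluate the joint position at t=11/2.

y_0=-3 y_1=-2 y_2=0 y_3=-2 y_4=3
S(11/2) = -1523/904

y_0 = S_0(0) = a_0 = -3
y_1 = S_1(0) = a_1 = -2
y_2 = S_2(0) = a_2 = 0
y_3 = S_3(0) = a_3 = -2
y_4 = S_3(3) = 3
t_q=11/2 is in segment 2 (τ=3/2); S_2(τ)=-1523/904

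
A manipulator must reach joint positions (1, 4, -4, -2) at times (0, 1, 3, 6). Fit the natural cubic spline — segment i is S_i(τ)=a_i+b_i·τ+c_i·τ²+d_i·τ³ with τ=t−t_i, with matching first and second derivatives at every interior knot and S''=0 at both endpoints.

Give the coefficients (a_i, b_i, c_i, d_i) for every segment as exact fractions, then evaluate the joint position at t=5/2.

Δ: Δ0=3, Δ1=-4, Δ2=2/3
row 1: diag=6, rhs=-42; c'=1/3, d'=-7
row 2: denom=10−2·1/3=28/3; d'=(28−2·-7)/(28/3)=9/2
back: M2=9/2
back: M1=-7−1/3·9/2=-17/2
M: M0=0, M1=-17/2, M2=9/2, M3=0
seg 0: a=1, c=M0/2=0, d=(M1−M0)/(6·1)=-17/12, b=Δ0−h0·(2M0+M1)/6=53/12
seg 1: a=4, c=M1/2=-17/4, d=(M2−M1)/(6·2)=13/12, b=Δ1−h1·(2M1+M2)/6=1/6
seg 2: a=-4, c=M2/2=9/4, d=(M3−M2)/(6·3)=-1/4, b=Δ2−h2·(2M2+M3)/6=-23/6
t_q=5/2 → seg 1, τ=3/2; S=4+1/6·τ+-17/4·τ²+13/12·τ³=-53/32

  seg 0: a=1 b=53/12 c=0 d=-17/12
  seg 1: a=4 b=1/6 c=-17/4 d=13/12
  seg 2: a=-4 b=-23/6 c=9/4 d=-1/4
S(5/2) = -53/32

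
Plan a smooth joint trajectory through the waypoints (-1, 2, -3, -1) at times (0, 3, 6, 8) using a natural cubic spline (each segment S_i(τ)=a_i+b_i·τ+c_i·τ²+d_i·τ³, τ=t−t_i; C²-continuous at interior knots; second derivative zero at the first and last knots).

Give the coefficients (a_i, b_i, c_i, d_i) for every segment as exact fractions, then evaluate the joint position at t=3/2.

  seg 0: a=-1 b=215/111 c=0 d=-104/999
  seg 1: a=2 b=-97/111 c=-104/111 d=224/999
  seg 2: a=-3 b=-49/111 c=40/37 d=-20/111
S(3/2) = 115/74

Δ: Δ0=1, Δ1=-5/3, Δ2=1
row 1: diag=12, rhs=-16; c'=1/4, d'=-4/3
row 2: denom=10−3·1/4=37/4; d'=(16−3·-4/3)/(37/4)=80/37
back: M2=80/37
back: M1=-4/3−1/4·80/37=-208/111
M: M0=0, M1=-208/111, M2=80/37, M3=0
seg 0: a=-1, c=M0/2=0, d=(M1−M0)/(6·3)=-104/999, b=Δ0−h0·(2M0+M1)/6=215/111
seg 1: a=2, c=M1/2=-104/111, d=(M2−M1)/(6·3)=224/999, b=Δ1−h1·(2M1+M2)/6=-97/111
seg 2: a=-3, c=M2/2=40/37, d=(M3−M2)/(6·2)=-20/111, b=Δ2−h2·(2M2+M3)/6=-49/111
t_q=3/2 → seg 0, τ=3/2; S=-1+215/111·τ+0·τ²+-104/999·τ³=115/74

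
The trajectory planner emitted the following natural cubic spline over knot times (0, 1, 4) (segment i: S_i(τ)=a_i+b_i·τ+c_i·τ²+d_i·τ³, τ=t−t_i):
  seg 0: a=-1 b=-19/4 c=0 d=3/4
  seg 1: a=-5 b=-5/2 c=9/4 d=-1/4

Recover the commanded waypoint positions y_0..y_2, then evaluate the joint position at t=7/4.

y_0=-1 y_1=-5 y_2=1
S(7/4) = -1463/256

y_0 = S_0(0) = a_0 = -1
y_1 = S_1(0) = a_1 = -5
y_2 = S_1(3) = 1
t_q=7/4 is in segment 1 (τ=3/4); S_1(τ)=-1463/256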